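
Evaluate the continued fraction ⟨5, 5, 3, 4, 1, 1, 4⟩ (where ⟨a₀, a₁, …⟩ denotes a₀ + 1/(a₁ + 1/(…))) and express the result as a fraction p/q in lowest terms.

Starting at the tail and folding back:
Start with 4.
1 + 1/(4/1) = 1 + 1/4 = 5/4
1 + 1/(5/4) = 1 + 4/5 = 9/5
4 + 1/(9/5) = 4 + 5/9 = 41/9
3 + 1/(41/9) = 3 + 9/41 = 132/41
5 + 1/(132/41) = 5 + 41/132 = 701/132
5 + 1/(701/132) = 5 + 132/701 = 3637/701

3637/701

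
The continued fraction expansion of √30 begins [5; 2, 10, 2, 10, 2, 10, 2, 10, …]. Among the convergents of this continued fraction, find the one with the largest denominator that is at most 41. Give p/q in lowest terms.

115/21

List convergents until the denominator exceeds the bound:
a_0 = 5: 5/1  (≤ bound)
a_1 = 2: 11/2  (≤ bound)
a_2 = 10: 115/21  (≤ bound)
a_3 = 2: 241/44  (> 41, stop)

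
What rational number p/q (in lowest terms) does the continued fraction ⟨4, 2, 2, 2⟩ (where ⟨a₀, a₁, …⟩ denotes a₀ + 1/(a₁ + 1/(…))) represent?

Start with 2.
2 + 1/(2/1) = 2 + 1/2 = 5/2
2 + 1/(5/2) = 2 + 2/5 = 12/5
4 + 1/(12/5) = 4 + 5/12 = 53/12

53/12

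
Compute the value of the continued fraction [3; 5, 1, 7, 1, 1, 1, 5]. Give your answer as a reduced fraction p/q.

Start with 5.
1 + 1/(5/1) = 1 + 1/5 = 6/5
1 + 1/(6/5) = 1 + 5/6 = 11/6
1 + 1/(11/6) = 1 + 6/11 = 17/11
7 + 1/(17/11) = 7 + 11/17 = 130/17
1 + 1/(130/17) = 1 + 17/130 = 147/130
5 + 1/(147/130) = 5 + 130/147 = 865/147
3 + 1/(865/147) = 3 + 147/865 = 2742/865

2742/865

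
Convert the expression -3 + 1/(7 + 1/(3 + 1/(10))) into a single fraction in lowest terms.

Start with 10.
3 + 1/(10/1) = 3 + 1/10 = 31/10
7 + 1/(31/10) = 7 + 10/31 = 227/31
-3 + 1/(227/31) = -3 + 31/227 = -650/227

-650/227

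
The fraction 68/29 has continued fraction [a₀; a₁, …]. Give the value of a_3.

9

68 = 2·29 + 10, so a_0 = 2
29 = 2·10 + 9, so a_1 = 2
10 = 1·9 + 1, so a_2 = 1
9 = 9·1 + 0, so a_3 = 9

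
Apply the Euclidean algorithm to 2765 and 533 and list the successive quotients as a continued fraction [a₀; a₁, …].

⌊2765/533⌋ = 5, remainder 100
⌊533/100⌋ = 5, remainder 33
⌊100/33⌋ = 3, remainder 1
⌊33/1⌋ = 33, remainder 0

[5; 5, 3, 33]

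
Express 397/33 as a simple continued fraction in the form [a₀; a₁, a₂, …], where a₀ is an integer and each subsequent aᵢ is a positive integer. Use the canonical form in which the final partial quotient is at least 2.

Apply division with remainder until the remainder is 0:
397 ÷ 33 → quotient 12, remainder 1
33 ÷ 1 → quotient 33, remainder 0

[12; 33]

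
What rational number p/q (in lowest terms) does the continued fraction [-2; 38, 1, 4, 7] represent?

a_0 = -2: -2/1
a_1 = 38: -75/38
a_2 = 1: -77/39
a_3 = 4: -383/194
a_4 = 7: -2758/1397

-2758/1397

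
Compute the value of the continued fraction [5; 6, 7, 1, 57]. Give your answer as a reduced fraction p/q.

a_0 = 5: 5/1
a_1 = 6: 31/6
a_2 = 7: 222/43
a_3 = 1: 253/49
a_4 = 57: 14643/2836

14643/2836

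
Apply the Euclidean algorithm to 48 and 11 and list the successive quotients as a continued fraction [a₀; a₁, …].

[4; 2, 1, 3]

Run the Euclidean algorithm, recording each quotient:
⌊48/11⌋ = 4, remainder 4
⌊11/4⌋ = 2, remainder 3
⌊4/3⌋ = 1, remainder 1
⌊3/1⌋ = 3, remainder 0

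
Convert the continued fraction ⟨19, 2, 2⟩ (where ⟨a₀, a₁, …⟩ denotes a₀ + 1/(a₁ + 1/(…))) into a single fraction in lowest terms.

a_0 = 19: 19/1
a_1 = 2: 39/2
a_2 = 2: 97/5

97/5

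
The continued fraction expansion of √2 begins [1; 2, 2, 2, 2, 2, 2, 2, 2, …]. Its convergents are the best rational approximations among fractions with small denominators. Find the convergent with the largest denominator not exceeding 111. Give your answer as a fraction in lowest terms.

a_0 = 1: 1/1  (≤ bound)
a_1 = 2: 3/2  (≤ bound)
a_2 = 2: 7/5  (≤ bound)
a_3 = 2: 17/12  (≤ bound)
a_4 = 2: 41/29  (≤ bound)
a_5 = 2: 99/70  (≤ bound)
a_6 = 2: 239/169  (> 111, stop)

99/70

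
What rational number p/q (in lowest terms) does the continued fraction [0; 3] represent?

a_0 = 0: 0/1
a_1 = 3: 1/3

1/3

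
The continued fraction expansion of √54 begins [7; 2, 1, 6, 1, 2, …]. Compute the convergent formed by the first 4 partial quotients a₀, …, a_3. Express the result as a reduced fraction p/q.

Collapse the nested fraction from the inside out:
Start with 6.
1 + 1/(6/1) = 1 + 1/6 = 7/6
2 + 1/(7/6) = 2 + 6/7 = 20/7
7 + 1/(20/7) = 7 + 7/20 = 147/20

147/20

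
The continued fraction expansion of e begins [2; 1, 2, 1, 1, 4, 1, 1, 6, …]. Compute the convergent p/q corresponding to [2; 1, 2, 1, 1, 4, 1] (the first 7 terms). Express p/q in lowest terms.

106/39

a_0 = 2: 2/1
a_1 = 1: 3/1
a_2 = 2: 8/3
a_3 = 1: 11/4
a_4 = 1: 19/7
a_5 = 4: 87/32
a_6 = 1: 106/39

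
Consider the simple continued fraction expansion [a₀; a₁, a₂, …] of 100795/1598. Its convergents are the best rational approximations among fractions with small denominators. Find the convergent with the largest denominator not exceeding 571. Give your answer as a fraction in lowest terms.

24158/383

a_0 = 63: 63/1  (≤ bound)
a_1 = 13: 820/13  (≤ bound)
a_2 = 4: 3343/53  (≤ bound)
a_3 = 1: 4163/66  (≤ bound)
a_4 = 5: 24158/383  (≤ bound)
a_5 = 4: 100795/1598  (> 571, stop)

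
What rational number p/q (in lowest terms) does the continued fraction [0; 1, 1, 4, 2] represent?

11/20

Start with 2.
4 + 1/(2/1) = 4 + 1/2 = 9/2
1 + 1/(9/2) = 1 + 2/9 = 11/9
1 + 1/(11/9) = 1 + 9/11 = 20/11
0 + 1/(20/11) = 0 + 11/20 = 11/20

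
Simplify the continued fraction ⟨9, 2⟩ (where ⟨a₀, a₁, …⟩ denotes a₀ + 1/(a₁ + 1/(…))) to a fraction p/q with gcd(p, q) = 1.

19/2

a_0 = 9: 9/1
a_1 = 2: 19/2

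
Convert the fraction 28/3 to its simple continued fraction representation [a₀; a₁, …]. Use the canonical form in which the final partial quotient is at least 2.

28 = 9·3 + 1, so a_0 = 9
3 = 3·1 + 0, so a_1 = 3

[9; 3]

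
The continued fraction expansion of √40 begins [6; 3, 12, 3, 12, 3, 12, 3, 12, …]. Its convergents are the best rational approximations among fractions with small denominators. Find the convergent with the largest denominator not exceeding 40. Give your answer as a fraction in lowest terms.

234/37

a_0 = 6: 6/1  (≤ bound)
a_1 = 3: 19/3  (≤ bound)
a_2 = 12: 234/37  (≤ bound)
a_3 = 3: 721/114  (> 40, stop)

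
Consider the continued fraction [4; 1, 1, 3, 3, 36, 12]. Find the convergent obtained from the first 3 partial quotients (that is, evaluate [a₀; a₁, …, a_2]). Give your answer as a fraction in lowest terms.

9/2

Use the convergent recurrence hₖ = aₖ·hₖ₋₁ + hₖ₋₂ (and likewise for the denominators kₖ):
a_0 = 4: 4/1
a_1 = 1: 5/1
a_2 = 1: 9/2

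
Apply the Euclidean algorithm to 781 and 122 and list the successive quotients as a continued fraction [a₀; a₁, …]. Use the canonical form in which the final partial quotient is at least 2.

781 = 6·122 + 49, so a_0 = 6
122 = 2·49 + 24, so a_1 = 2
49 = 2·24 + 1, so a_2 = 2
24 = 24·1 + 0, so a_3 = 24

[6; 2, 2, 24]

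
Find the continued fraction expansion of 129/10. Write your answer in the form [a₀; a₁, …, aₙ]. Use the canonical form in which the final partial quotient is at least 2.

129 = 12·10 + 9, so a_0 = 12
10 = 1·9 + 1, so a_1 = 1
9 = 9·1 + 0, so a_2 = 9

[12; 1, 9]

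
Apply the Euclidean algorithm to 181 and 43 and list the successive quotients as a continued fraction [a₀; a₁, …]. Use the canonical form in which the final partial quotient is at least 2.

181 ÷ 43 → quotient 4, remainder 9
43 ÷ 9 → quotient 4, remainder 7
9 ÷ 7 → quotient 1, remainder 2
7 ÷ 2 → quotient 3, remainder 1
2 ÷ 1 → quotient 2, remainder 0

[4; 4, 1, 3, 2]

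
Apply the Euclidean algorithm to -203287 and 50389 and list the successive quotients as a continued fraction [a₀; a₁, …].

-203287 ÷ 50389 → quotient -5, remainder 48658
50389 ÷ 48658 → quotient 1, remainder 1731
48658 ÷ 1731 → quotient 28, remainder 190
1731 ÷ 190 → quotient 9, remainder 21
190 ÷ 21 → quotient 9, remainder 1
21 ÷ 1 → quotient 21, remainder 0

[-5; 1, 28, 9, 9, 21]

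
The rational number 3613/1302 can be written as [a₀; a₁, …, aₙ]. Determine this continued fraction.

[2; 1, 3, 2, 3, 1, 15, 2]

Run the Euclidean algorithm, recording each quotient:
⌊3613/1302⌋ = 2, remainder 1009
⌊1302/1009⌋ = 1, remainder 293
⌊1009/293⌋ = 3, remainder 130
⌊293/130⌋ = 2, remainder 33
⌊130/33⌋ = 3, remainder 31
⌊33/31⌋ = 1, remainder 2
⌊31/2⌋ = 15, remainder 1
⌊2/1⌋ = 2, remainder 0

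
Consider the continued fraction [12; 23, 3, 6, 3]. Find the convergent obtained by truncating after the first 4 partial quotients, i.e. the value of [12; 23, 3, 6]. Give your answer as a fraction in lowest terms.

a_0 = 12: 12/1
a_1 = 23: 277/23
a_2 = 3: 843/70
a_3 = 6: 5335/443

5335/443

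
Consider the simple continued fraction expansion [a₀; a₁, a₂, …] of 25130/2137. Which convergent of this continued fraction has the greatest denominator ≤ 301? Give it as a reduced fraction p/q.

929/79

a_0 = 11: 11/1  (≤ bound)
a_1 = 1: 12/1  (≤ bound)
a_2 = 3: 47/4  (≤ bound)
a_3 = 6: 294/25  (≤ bound)
a_4 = 2: 635/54  (≤ bound)
a_5 = 1: 929/79  (≤ bound)
a_6 = 8: 8067/686  (> 301, stop)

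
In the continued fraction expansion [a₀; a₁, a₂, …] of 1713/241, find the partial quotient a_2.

3

1713 = 7·241 + 26, so a_0 = 7
241 = 9·26 + 7, so a_1 = 9
26 = 3·7 + 5, so a_2 = 3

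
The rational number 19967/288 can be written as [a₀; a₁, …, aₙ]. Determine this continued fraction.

[69; 3, 31, 1, 2]

Repeatedly divide and take the remainder:
⌊19967/288⌋ = 69, remainder 95
⌊288/95⌋ = 3, remainder 3
⌊95/3⌋ = 31, remainder 2
⌊3/2⌋ = 1, remainder 1
⌊2/1⌋ = 2, remainder 0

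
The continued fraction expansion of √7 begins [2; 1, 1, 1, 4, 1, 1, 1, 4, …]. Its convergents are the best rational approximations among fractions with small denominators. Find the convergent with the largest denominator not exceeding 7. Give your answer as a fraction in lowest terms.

8/3

a_0 = 2: 2/1  (≤ bound)
a_1 = 1: 3/1  (≤ bound)
a_2 = 1: 5/2  (≤ bound)
a_3 = 1: 8/3  (≤ bound)
a_4 = 4: 37/14  (> 7, stop)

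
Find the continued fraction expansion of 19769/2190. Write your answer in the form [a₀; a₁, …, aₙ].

19769 = 9·2190 + 59, so a_0 = 9
2190 = 37·59 + 7, so a_1 = 37
59 = 8·7 + 3, so a_2 = 8
7 = 2·3 + 1, so a_3 = 2
3 = 3·1 + 0, so a_4 = 3

[9; 37, 8, 2, 3]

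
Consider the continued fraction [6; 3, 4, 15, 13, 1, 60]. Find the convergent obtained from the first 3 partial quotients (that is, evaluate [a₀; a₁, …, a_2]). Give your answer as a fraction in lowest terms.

82/13

Start with 4.
3 + 1/(4/1) = 3 + 1/4 = 13/4
6 + 1/(13/4) = 6 + 4/13 = 82/13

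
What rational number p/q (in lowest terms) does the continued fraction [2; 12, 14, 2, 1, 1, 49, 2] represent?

181352/87069

a_0 = 2: 2/1
a_1 = 12: 25/12
a_2 = 14: 352/169
a_3 = 2: 729/350
a_4 = 1: 1081/519
a_5 = 1: 1810/869
a_6 = 49: 89771/43100
a_7 = 2: 181352/87069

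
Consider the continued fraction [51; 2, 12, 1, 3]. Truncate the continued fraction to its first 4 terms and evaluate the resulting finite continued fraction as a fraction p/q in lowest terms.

1390/27

a_0 = 51: 51/1
a_1 = 2: 103/2
a_2 = 12: 1287/25
a_3 = 1: 1390/27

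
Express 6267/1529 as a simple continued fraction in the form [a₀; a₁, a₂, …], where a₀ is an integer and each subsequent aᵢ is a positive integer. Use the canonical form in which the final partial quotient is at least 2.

[4; 10, 7, 1, 18]

6267 = 4·1529 + 151, so a_0 = 4
1529 = 10·151 + 19, so a_1 = 10
151 = 7·19 + 18, so a_2 = 7
19 = 1·18 + 1, so a_3 = 1
18 = 18·1 + 0, so a_4 = 18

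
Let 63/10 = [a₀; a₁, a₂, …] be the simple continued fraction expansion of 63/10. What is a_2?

3

⌊63/10⌋ = 6, remainder 3
⌊10/3⌋ = 3, remainder 1
⌊3/1⌋ = 3, remainder 0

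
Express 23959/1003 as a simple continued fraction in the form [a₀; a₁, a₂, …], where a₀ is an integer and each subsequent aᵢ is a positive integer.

23959 ÷ 1003 → quotient 23, remainder 890
1003 ÷ 890 → quotient 1, remainder 113
890 ÷ 113 → quotient 7, remainder 99
113 ÷ 99 → quotient 1, remainder 14
99 ÷ 14 → quotient 7, remainder 1
14 ÷ 1 → quotient 14, remainder 0

[23; 1, 7, 1, 7, 14]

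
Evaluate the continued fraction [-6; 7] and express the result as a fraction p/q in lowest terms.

a_0 = -6: -6/1
a_1 = 7: -41/7

-41/7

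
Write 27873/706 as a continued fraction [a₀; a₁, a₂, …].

[39; 2, 12, 9, 3]

Apply division with remainder until the remainder is 0:
27873 = 39·706 + 339, so a_0 = 39
706 = 2·339 + 28, so a_1 = 2
339 = 12·28 + 3, so a_2 = 12
28 = 9·3 + 1, so a_3 = 9
3 = 3·1 + 0, so a_4 = 3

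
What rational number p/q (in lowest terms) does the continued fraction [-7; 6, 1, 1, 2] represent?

Starting at the tail and folding back:
Start with 2.
1 + 1/(2/1) = 1 + 1/2 = 3/2
1 + 1/(3/2) = 1 + 2/3 = 5/3
6 + 1/(5/3) = 6 + 3/5 = 33/5
-7 + 1/(33/5) = -7 + 5/33 = -226/33

-226/33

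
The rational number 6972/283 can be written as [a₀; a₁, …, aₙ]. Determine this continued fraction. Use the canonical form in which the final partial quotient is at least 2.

Repeatedly divide and take the remainder:
6972 ÷ 283 → quotient 24, remainder 180
283 ÷ 180 → quotient 1, remainder 103
180 ÷ 103 → quotient 1, remainder 77
103 ÷ 77 → quotient 1, remainder 26
77 ÷ 26 → quotient 2, remainder 25
26 ÷ 25 → quotient 1, remainder 1
25 ÷ 1 → quotient 25, remainder 0

[24; 1, 1, 1, 2, 1, 25]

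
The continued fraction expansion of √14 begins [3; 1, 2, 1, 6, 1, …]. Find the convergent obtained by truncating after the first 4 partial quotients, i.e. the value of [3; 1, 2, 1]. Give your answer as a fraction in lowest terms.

Collapse the nested fraction from the inside out:
Start with 1.
2 + 1/(1/1) = 2 + 1/1 = 3/1
1 + 1/(3/1) = 1 + 1/3 = 4/3
3 + 1/(4/3) = 3 + 3/4 = 15/4

15/4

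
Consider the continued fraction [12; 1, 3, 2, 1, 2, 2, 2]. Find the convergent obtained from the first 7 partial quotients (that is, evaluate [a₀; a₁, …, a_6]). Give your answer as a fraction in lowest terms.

Collapse the nested fraction from the inside out:
Start with 2.
2 + 1/(2/1) = 2 + 1/2 = 5/2
1 + 1/(5/2) = 1 + 2/5 = 7/5
2 + 1/(7/5) = 2 + 5/7 = 19/7
3 + 1/(19/7) = 3 + 7/19 = 64/19
1 + 1/(64/19) = 1 + 19/64 = 83/64
12 + 1/(83/64) = 12 + 64/83 = 1060/83

1060/83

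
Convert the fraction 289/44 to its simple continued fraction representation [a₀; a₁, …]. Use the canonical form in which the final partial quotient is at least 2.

[6; 1, 1, 3, 6]

⌊289/44⌋ = 6, remainder 25
⌊44/25⌋ = 1, remainder 19
⌊25/19⌋ = 1, remainder 6
⌊19/6⌋ = 3, remainder 1
⌊6/1⌋ = 6, remainder 0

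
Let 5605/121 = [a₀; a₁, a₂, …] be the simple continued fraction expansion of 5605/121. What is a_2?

9

Repeatedly divide and take the remainder:
5605 = 46·121 + 39, so a_0 = 46
121 = 3·39 + 4, so a_1 = 3
39 = 9·4 + 3, so a_2 = 9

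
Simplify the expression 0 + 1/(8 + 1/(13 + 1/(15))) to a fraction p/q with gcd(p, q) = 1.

196/1583

Start with 15.
13 + 1/(15/1) = 13 + 1/15 = 196/15
8 + 1/(196/15) = 8 + 15/196 = 1583/196
0 + 1/(1583/196) = 0 + 196/1583 = 196/1583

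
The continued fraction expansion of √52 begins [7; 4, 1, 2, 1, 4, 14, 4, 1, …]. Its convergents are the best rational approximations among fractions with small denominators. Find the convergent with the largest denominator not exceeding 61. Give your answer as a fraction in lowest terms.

List convergents until the denominator exceeds the bound:
a_0 = 7: 7/1  (≤ bound)
a_1 = 4: 29/4  (≤ bound)
a_2 = 1: 36/5  (≤ bound)
a_3 = 2: 101/14  (≤ bound)
a_4 = 1: 137/19  (≤ bound)
a_5 = 4: 649/90  (> 61, stop)

137/19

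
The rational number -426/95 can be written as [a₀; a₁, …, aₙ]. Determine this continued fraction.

[-5; 1, 1, 15, 3]

⌊-426/95⌋ = -5, remainder 49
⌊95/49⌋ = 1, remainder 46
⌊49/46⌋ = 1, remainder 3
⌊46/3⌋ = 15, remainder 1
⌊3/1⌋ = 3, remainder 0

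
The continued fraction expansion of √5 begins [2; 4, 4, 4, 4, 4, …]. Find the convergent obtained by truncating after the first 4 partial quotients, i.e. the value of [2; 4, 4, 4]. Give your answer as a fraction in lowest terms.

161/72

Start with 4.
4 + 1/(4/1) = 4 + 1/4 = 17/4
4 + 1/(17/4) = 4 + 4/17 = 72/17
2 + 1/(72/17) = 2 + 17/72 = 161/72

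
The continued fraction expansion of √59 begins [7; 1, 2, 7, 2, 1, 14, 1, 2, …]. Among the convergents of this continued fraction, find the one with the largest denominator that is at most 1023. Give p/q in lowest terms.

a_0 = 7: 7/1  (≤ bound)
a_1 = 1: 8/1  (≤ bound)
a_2 = 2: 23/3  (≤ bound)
a_3 = 7: 169/22  (≤ bound)
a_4 = 2: 361/47  (≤ bound)
a_5 = 1: 530/69  (≤ bound)
a_6 = 14: 7781/1013  (≤ bound)
a_7 = 1: 8311/1082  (> 1023, stop)

7781/1013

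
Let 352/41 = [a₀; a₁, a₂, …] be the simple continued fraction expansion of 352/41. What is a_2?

1

Apply division with remainder until the remainder is 0:
⌊352/41⌋ = 8, remainder 24
⌊41/24⌋ = 1, remainder 17
⌊24/17⌋ = 1, remainder 7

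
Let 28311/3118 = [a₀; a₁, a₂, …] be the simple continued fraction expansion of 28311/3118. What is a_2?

Repeatedly divide and take the remainder:
28311 = 9·3118 + 249, so a_0 = 9
3118 = 12·249 + 130, so a_1 = 12
249 = 1·130 + 119, so a_2 = 1

1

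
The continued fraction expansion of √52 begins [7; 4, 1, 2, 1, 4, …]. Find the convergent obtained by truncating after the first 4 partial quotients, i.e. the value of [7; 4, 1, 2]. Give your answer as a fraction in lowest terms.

101/14

Start with 2.
1 + 1/(2/1) = 1 + 1/2 = 3/2
4 + 1/(3/2) = 4 + 2/3 = 14/3
7 + 1/(14/3) = 7 + 3/14 = 101/14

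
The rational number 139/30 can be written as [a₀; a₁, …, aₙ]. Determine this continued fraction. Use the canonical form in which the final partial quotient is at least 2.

[4; 1, 1, 1, 2, 1, 2]

⌊139/30⌋ = 4, remainder 19
⌊30/19⌋ = 1, remainder 11
⌊19/11⌋ = 1, remainder 8
⌊11/8⌋ = 1, remainder 3
⌊8/3⌋ = 2, remainder 2
⌊3/2⌋ = 1, remainder 1
⌊2/1⌋ = 2, remainder 0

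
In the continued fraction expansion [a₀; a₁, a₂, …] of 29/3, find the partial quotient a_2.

2

Repeatedly divide and take the remainder:
⌊29/3⌋ = 9, remainder 2
⌊3/2⌋ = 1, remainder 1
⌊2/1⌋ = 2, remainder 0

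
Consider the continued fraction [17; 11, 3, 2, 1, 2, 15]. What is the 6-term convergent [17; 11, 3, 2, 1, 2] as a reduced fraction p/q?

Build up convergents one term at a time:
a_0 = 17: 17/1
a_1 = 11: 188/11
a_2 = 3: 581/34
a_3 = 2: 1350/79
a_4 = 1: 1931/113
a_5 = 2: 5212/305

5212/305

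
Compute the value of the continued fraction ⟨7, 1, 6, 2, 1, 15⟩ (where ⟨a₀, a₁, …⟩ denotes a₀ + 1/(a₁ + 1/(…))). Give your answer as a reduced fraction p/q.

2713/345

Starting at the tail and folding back:
Start with 15.
1 + 1/(15/1) = 1 + 1/15 = 16/15
2 + 1/(16/15) = 2 + 15/16 = 47/16
6 + 1/(47/16) = 6 + 16/47 = 298/47
1 + 1/(298/47) = 1 + 47/298 = 345/298
7 + 1/(345/298) = 7 + 298/345 = 2713/345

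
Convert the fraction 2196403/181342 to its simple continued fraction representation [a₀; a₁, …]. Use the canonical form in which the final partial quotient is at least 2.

[12; 8, 1, 14, 21, 12, 1, 4]

2196403 = 12·181342 + 20299, so a_0 = 12
181342 = 8·20299 + 18950, so a_1 = 8
20299 = 1·18950 + 1349, so a_2 = 1
18950 = 14·1349 + 64, so a_3 = 14
1349 = 21·64 + 5, so a_4 = 21
64 = 12·5 + 4, so a_5 = 12
5 = 1·4 + 1, so a_6 = 1
4 = 4·1 + 0, so a_7 = 4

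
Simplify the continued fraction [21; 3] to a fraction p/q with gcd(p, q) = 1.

64/3

Start with 3.
21 + 1/(3/1) = 21 + 1/3 = 64/3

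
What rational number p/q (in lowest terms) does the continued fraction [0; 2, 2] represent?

a_0 = 0: 0/1
a_1 = 2: 1/2
a_2 = 2: 2/5

2/5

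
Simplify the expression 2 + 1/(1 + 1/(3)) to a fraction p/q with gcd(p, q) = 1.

Start with 3.
1 + 1/(3/1) = 1 + 1/3 = 4/3
2 + 1/(4/3) = 2 + 3/4 = 11/4

11/4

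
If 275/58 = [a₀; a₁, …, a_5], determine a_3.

1

Apply division with remainder until the remainder is 0:
275 ÷ 58 → quotient 4, remainder 43
58 ÷ 43 → quotient 1, remainder 15
43 ÷ 15 → quotient 2, remainder 13
15 ÷ 13 → quotient 1, remainder 2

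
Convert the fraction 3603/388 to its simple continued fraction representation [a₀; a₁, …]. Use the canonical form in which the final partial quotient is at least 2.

3603 ÷ 388 → quotient 9, remainder 111
388 ÷ 111 → quotient 3, remainder 55
111 ÷ 55 → quotient 2, remainder 1
55 ÷ 1 → quotient 55, remainder 0

[9; 3, 2, 55]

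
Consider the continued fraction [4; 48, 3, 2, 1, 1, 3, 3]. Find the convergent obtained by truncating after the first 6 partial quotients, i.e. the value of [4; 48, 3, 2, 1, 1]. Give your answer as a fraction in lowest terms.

Use the convergent recurrence hₖ = aₖ·hₖ₋₁ + hₖ₋₂ (and likewise for the denominators kₖ):
a_0 = 4: 4/1
a_1 = 48: 193/48
a_2 = 3: 583/145
a_3 = 2: 1359/338
a_4 = 1: 1942/483
a_5 = 1: 3301/821

3301/821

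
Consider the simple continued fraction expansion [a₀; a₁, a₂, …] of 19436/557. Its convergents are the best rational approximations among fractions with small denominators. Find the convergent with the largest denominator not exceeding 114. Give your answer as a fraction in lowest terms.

a_0 = 34: 34/1  (≤ bound)
a_1 = 1: 35/1  (≤ bound)
a_2 = 8: 314/9  (≤ bound)
a_3 = 2: 663/19  (≤ bound)
a_4 = 3: 2303/66  (≤ bound)
a_5 = 1: 2966/85  (≤ bound)
a_6 = 2: 8235/236  (> 114, stop)

2966/85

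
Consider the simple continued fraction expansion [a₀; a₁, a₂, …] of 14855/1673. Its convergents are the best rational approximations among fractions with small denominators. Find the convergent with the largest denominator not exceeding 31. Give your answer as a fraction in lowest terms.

a_0 = 8: 8/1  (≤ bound)
a_1 = 1: 9/1  (≤ bound)
a_2 = 7: 71/8  (≤ bound)
a_3 = 3: 222/25  (≤ bound)
a_4 = 1: 293/33  (> 31, stop)

222/25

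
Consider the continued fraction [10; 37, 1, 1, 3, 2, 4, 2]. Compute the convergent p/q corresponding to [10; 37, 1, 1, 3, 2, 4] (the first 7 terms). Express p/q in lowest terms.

Collapse the nested fraction from the inside out:
Start with 4.
2 + 1/(4/1) = 2 + 1/4 = 9/4
3 + 1/(9/4) = 3 + 4/9 = 31/9
1 + 1/(31/9) = 1 + 9/31 = 40/31
1 + 1/(40/31) = 1 + 31/40 = 71/40
37 + 1/(71/40) = 37 + 40/71 = 2667/71
10 + 1/(2667/71) = 10 + 71/2667 = 26741/2667

26741/2667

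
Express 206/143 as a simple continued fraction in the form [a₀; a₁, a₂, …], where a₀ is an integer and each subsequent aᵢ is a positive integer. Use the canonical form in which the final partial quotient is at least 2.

Apply division with remainder until the remainder is 0:
206 ÷ 143 → quotient 1, remainder 63
143 ÷ 63 → quotient 2, remainder 17
63 ÷ 17 → quotient 3, remainder 12
17 ÷ 12 → quotient 1, remainder 5
12 ÷ 5 → quotient 2, remainder 2
5 ÷ 2 → quotient 2, remainder 1
2 ÷ 1 → quotient 2, remainder 0

[1; 2, 3, 1, 2, 2, 2]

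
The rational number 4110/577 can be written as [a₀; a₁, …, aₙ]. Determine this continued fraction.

[7; 8, 7, 1, 8]

4110 = 7·577 + 71, so a_0 = 7
577 = 8·71 + 9, so a_1 = 8
71 = 7·9 + 8, so a_2 = 7
9 = 1·8 + 1, so a_3 = 1
8 = 8·1 + 0, so a_4 = 8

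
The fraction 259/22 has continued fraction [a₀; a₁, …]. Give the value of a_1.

1

259 = 11·22 + 17, so a_0 = 11
22 = 1·17 + 5, so a_1 = 1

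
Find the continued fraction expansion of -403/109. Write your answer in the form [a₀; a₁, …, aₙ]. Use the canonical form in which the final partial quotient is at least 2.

[-4; 3, 3, 3, 3]

⌊-403/109⌋ = -4, remainder 33
⌊109/33⌋ = 3, remainder 10
⌊33/10⌋ = 3, remainder 3
⌊10/3⌋ = 3, remainder 1
⌊3/1⌋ = 3, remainder 0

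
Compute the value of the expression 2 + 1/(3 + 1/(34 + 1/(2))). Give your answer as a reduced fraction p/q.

487/209

Start with 2.
34 + 1/(2/1) = 34 + 1/2 = 69/2
3 + 1/(69/2) = 3 + 2/69 = 209/69
2 + 1/(209/69) = 2 + 69/209 = 487/209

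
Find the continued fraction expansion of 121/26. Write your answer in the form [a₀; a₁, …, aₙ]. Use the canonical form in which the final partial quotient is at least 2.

[4; 1, 1, 1, 8]

121 ÷ 26 → quotient 4, remainder 17
26 ÷ 17 → quotient 1, remainder 9
17 ÷ 9 → quotient 1, remainder 8
9 ÷ 8 → quotient 1, remainder 1
8 ÷ 1 → quotient 8, remainder 0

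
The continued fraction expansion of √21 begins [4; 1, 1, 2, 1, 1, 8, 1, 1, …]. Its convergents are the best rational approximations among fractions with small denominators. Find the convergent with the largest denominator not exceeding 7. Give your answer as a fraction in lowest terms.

a_0 = 4: 4/1  (≤ bound)
a_1 = 1: 5/1  (≤ bound)
a_2 = 1: 9/2  (≤ bound)
a_3 = 2: 23/5  (≤ bound)
a_4 = 1: 32/7  (≤ bound)
a_5 = 1: 55/12  (> 7, stop)

32/7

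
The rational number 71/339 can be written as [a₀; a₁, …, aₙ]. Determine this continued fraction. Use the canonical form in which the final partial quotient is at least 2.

71 = 0·339 + 71, so a_0 = 0
339 = 4·71 + 55, so a_1 = 4
71 = 1·55 + 16, so a_2 = 1
55 = 3·16 + 7, so a_3 = 3
16 = 2·7 + 2, so a_4 = 2
7 = 3·2 + 1, so a_5 = 3
2 = 2·1 + 0, so a_6 = 2

[0; 4, 1, 3, 2, 3, 2]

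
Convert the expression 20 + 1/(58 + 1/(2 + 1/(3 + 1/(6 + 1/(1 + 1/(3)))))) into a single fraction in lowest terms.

a_0 = 20: 20/1
a_1 = 58: 1161/58
a_2 = 2: 2342/117
a_3 = 3: 8187/409
a_4 = 6: 51464/2571
a_5 = 1: 59651/2980
a_6 = 3: 230417/11511

230417/11511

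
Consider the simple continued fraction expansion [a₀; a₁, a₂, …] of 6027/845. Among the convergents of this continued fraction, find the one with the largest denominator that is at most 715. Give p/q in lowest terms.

592/83

a_0 = 7: 7/1  (≤ bound)
a_1 = 7: 50/7  (≤ bound)
a_2 = 1: 57/8  (≤ bound)
a_3 = 1: 107/15  (≤ bound)
a_4 = 5: 592/83  (≤ bound)
a_5 = 10: 6027/845  (> 715, stop)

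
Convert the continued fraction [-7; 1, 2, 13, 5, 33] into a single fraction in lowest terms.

Build up convergents one term at a time:
a_0 = -7: -7/1
a_1 = 1: -6/1
a_2 = 2: -19/3
a_3 = 13: -253/40
a_4 = 5: -1284/203
a_5 = 33: -42625/6739

-42625/6739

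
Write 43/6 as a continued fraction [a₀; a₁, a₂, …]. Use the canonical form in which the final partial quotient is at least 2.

[7; 6]

Repeatedly divide and take the remainder:
43 ÷ 6 → quotient 7, remainder 1
6 ÷ 1 → quotient 6, remainder 0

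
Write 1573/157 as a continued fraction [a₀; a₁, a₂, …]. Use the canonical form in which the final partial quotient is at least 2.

[10; 52, 3]

⌊1573/157⌋ = 10, remainder 3
⌊157/3⌋ = 52, remainder 1
⌊3/1⌋ = 3, remainder 0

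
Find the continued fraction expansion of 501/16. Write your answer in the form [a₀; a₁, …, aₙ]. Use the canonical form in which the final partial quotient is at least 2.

[31; 3, 5]

501 = 31·16 + 5, so a_0 = 31
16 = 3·5 + 1, so a_1 = 3
5 = 5·1 + 0, so a_2 = 5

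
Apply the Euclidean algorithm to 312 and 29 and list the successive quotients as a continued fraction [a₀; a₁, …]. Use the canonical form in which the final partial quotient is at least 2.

[10; 1, 3, 7]

312 = 10·29 + 22, so a_0 = 10
29 = 1·22 + 7, so a_1 = 1
22 = 3·7 + 1, so a_2 = 3
7 = 7·1 + 0, so a_3 = 7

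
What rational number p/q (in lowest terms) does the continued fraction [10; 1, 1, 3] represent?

Start with 3.
1 + 1/(3/1) = 1 + 1/3 = 4/3
1 + 1/(4/3) = 1 + 3/4 = 7/4
10 + 1/(7/4) = 10 + 4/7 = 74/7

74/7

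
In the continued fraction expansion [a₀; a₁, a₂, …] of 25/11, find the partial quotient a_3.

2

25 ÷ 11 → quotient 2, remainder 3
11 ÷ 3 → quotient 3, remainder 2
3 ÷ 2 → quotient 1, remainder 1
2 ÷ 1 → quotient 2, remainder 0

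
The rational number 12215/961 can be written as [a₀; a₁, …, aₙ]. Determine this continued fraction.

[12; 1, 2, 2, 5, 3, 2, 3]

12215 = 12·961 + 683, so a_0 = 12
961 = 1·683 + 278, so a_1 = 1
683 = 2·278 + 127, so a_2 = 2
278 = 2·127 + 24, so a_3 = 2
127 = 5·24 + 7, so a_4 = 5
24 = 3·7 + 3, so a_5 = 3
7 = 2·3 + 1, so a_6 = 2
3 = 3·1 + 0, so a_7 = 3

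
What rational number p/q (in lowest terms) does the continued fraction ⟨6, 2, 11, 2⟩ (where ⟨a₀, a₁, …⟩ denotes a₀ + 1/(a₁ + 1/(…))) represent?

Starting at the tail and folding back:
Start with 2.
11 + 1/(2/1) = 11 + 1/2 = 23/2
2 + 1/(23/2) = 2 + 2/23 = 48/23
6 + 1/(48/23) = 6 + 23/48 = 311/48

311/48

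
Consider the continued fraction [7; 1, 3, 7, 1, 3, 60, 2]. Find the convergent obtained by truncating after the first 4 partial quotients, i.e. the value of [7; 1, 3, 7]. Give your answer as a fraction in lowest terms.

225/29

a_0 = 7: 7/1
a_1 = 1: 8/1
a_2 = 3: 31/4
a_3 = 7: 225/29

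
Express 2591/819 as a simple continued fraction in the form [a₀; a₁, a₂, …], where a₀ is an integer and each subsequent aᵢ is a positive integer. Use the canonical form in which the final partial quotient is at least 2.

Run the Euclidean algorithm, recording each quotient:
2591 ÷ 819 → quotient 3, remainder 134
819 ÷ 134 → quotient 6, remainder 15
134 ÷ 15 → quotient 8, remainder 14
15 ÷ 14 → quotient 1, remainder 1
14 ÷ 1 → quotient 14, remainder 0

[3; 6, 8, 1, 14]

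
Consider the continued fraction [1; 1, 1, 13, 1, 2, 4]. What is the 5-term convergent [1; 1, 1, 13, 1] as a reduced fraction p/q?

44/29

Work from the innermost term outward:
Start with 1.
13 + 1/(1/1) = 13 + 1/1 = 14/1
1 + 1/(14/1) = 1 + 1/14 = 15/14
1 + 1/(15/14) = 1 + 14/15 = 29/15
1 + 1/(29/15) = 1 + 15/29 = 44/29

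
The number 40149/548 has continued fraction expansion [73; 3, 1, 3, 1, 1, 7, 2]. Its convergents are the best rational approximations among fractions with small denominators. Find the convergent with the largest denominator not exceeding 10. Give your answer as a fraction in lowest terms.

List convergents until the denominator exceeds the bound:
a_0 = 73: 73/1  (≤ bound)
a_1 = 3: 220/3  (≤ bound)
a_2 = 1: 293/4  (≤ bound)
a_3 = 3: 1099/15  (> 10, stop)

293/4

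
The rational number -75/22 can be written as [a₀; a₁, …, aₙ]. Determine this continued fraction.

[-4; 1, 1, 2, 4]

-75 = -4·22 + 13, so a_0 = -4
22 = 1·13 + 9, so a_1 = 1
13 = 1·9 + 4, so a_2 = 1
9 = 2·4 + 1, so a_3 = 2
4 = 4·1 + 0, so a_4 = 4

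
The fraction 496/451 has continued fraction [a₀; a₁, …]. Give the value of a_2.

496 ÷ 451 → quotient 1, remainder 45
451 ÷ 45 → quotient 10, remainder 1
45 ÷ 1 → quotient 45, remainder 0

45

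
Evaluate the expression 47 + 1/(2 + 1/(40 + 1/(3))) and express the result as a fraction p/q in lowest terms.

Starting at the tail and folding back:
Start with 3.
40 + 1/(3/1) = 40 + 1/3 = 121/3
2 + 1/(121/3) = 2 + 3/121 = 245/121
47 + 1/(245/121) = 47 + 121/245 = 11636/245

11636/245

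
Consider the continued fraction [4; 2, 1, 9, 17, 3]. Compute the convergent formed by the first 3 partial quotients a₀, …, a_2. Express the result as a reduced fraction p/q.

Compute successive convergents:
a_0 = 4: 4/1
a_1 = 2: 9/2
a_2 = 1: 13/3

13/3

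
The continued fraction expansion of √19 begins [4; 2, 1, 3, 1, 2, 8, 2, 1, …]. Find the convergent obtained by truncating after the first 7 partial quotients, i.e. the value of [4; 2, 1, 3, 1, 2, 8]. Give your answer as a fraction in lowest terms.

1421/326

Work from the innermost term outward:
Start with 8.
2 + 1/(8/1) = 2 + 1/8 = 17/8
1 + 1/(17/8) = 1 + 8/17 = 25/17
3 + 1/(25/17) = 3 + 17/25 = 92/25
1 + 1/(92/25) = 1 + 25/92 = 117/92
2 + 1/(117/92) = 2 + 92/117 = 326/117
4 + 1/(326/117) = 4 + 117/326 = 1421/326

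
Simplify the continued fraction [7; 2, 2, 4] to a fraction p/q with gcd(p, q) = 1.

Compute successive convergents:
a_0 = 7: 7/1
a_1 = 2: 15/2
a_2 = 2: 37/5
a_3 = 4: 163/22

163/22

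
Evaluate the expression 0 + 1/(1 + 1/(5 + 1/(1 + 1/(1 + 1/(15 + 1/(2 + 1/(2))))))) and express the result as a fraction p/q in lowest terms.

877/1036

Use the convergent recurrence hₖ = aₖ·hₖ₋₁ + hₖ₋₂ (and likewise for the denominators kₖ):
a_0 = 0: 0/1
a_1 = 1: 1/1
a_2 = 5: 5/6
a_3 = 1: 6/7
a_4 = 1: 11/13
a_5 = 15: 171/202
a_6 = 2: 353/417
a_7 = 2: 877/1036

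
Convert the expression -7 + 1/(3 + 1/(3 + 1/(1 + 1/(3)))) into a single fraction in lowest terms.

a_0 = -7: -7/1
a_1 = 3: -20/3
a_2 = 3: -67/10
a_3 = 1: -87/13
a_4 = 3: -328/49

-328/49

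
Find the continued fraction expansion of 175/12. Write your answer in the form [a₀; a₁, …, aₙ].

[14; 1, 1, 2, 2]

⌊175/12⌋ = 14, remainder 7
⌊12/7⌋ = 1, remainder 5
⌊7/5⌋ = 1, remainder 2
⌊5/2⌋ = 2, remainder 1
⌊2/1⌋ = 2, remainder 0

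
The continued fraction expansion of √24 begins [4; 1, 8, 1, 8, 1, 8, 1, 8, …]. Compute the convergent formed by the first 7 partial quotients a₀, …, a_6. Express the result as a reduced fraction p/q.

4316/881

Start with 8.
1 + 1/(8/1) = 1 + 1/8 = 9/8
8 + 1/(9/8) = 8 + 8/9 = 80/9
1 + 1/(80/9) = 1 + 9/80 = 89/80
8 + 1/(89/80) = 8 + 80/89 = 792/89
1 + 1/(792/89) = 1 + 89/792 = 881/792
4 + 1/(881/792) = 4 + 792/881 = 4316/881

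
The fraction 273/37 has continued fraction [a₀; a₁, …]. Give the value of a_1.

⌊273/37⌋ = 7, remainder 14
⌊37/14⌋ = 2, remainder 9

2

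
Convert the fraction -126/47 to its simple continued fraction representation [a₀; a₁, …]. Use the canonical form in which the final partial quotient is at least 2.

Run the Euclidean algorithm, recording each quotient:
-126 ÷ 47 → quotient -3, remainder 15
47 ÷ 15 → quotient 3, remainder 2
15 ÷ 2 → quotient 7, remainder 1
2 ÷ 1 → quotient 2, remainder 0

[-3; 3, 7, 2]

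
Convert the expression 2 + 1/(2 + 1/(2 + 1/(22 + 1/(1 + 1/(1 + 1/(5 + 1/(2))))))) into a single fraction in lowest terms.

Starting at the tail and folding back:
Start with 2.
5 + 1/(2/1) = 5 + 1/2 = 11/2
1 + 1/(11/2) = 1 + 2/11 = 13/11
1 + 1/(13/11) = 1 + 11/13 = 24/13
22 + 1/(24/13) = 22 + 13/24 = 541/24
2 + 1/(541/24) = 2 + 24/541 = 1106/541
2 + 1/(1106/541) = 2 + 541/1106 = 2753/1106
2 + 1/(2753/1106) = 2 + 1106/2753 = 6612/2753

6612/2753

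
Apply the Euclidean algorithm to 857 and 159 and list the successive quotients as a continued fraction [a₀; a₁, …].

857 ÷ 159 → quotient 5, remainder 62
159 ÷ 62 → quotient 2, remainder 35
62 ÷ 35 → quotient 1, remainder 27
35 ÷ 27 → quotient 1, remainder 8
27 ÷ 8 → quotient 3, remainder 3
8 ÷ 3 → quotient 2, remainder 2
3 ÷ 2 → quotient 1, remainder 1
2 ÷ 1 → quotient 2, remainder 0

[5; 2, 1, 1, 3, 2, 1, 2]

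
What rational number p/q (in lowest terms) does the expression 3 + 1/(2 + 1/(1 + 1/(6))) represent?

67/20

a_0 = 3: 3/1
a_1 = 2: 7/2
a_2 = 1: 10/3
a_3 = 6: 67/20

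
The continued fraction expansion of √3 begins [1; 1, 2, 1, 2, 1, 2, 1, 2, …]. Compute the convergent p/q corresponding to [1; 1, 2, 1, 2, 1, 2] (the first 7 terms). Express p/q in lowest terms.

Work from the innermost term outward:
Start with 2.
1 + 1/(2/1) = 1 + 1/2 = 3/2
2 + 1/(3/2) = 2 + 2/3 = 8/3
1 + 1/(8/3) = 1 + 3/8 = 11/8
2 + 1/(11/8) = 2 + 8/11 = 30/11
1 + 1/(30/11) = 1 + 11/30 = 41/30
1 + 1/(41/30) = 1 + 30/41 = 71/41

71/41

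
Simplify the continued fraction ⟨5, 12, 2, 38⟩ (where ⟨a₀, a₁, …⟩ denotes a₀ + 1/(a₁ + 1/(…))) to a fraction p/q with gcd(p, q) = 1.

4887/962

Starting at the tail and folding back:
Start with 38.
2 + 1/(38/1) = 2 + 1/38 = 77/38
12 + 1/(77/38) = 12 + 38/77 = 962/77
5 + 1/(962/77) = 5 + 77/962 = 4887/962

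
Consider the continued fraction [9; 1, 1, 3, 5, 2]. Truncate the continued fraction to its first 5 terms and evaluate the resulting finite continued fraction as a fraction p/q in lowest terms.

a_0 = 9: 9/1
a_1 = 1: 10/1
a_2 = 1: 19/2
a_3 = 3: 67/7
a_4 = 5: 354/37

354/37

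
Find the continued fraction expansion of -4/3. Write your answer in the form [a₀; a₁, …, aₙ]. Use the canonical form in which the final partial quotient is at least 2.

[-2; 1, 2]

⌊-4/3⌋ = -2, remainder 2
⌊3/2⌋ = 1, remainder 1
⌊2/1⌋ = 2, remainder 0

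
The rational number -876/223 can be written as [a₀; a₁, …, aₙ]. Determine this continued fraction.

[-4; 13, 1, 15]

-876 = -4·223 + 16, so a_0 = -4
223 = 13·16 + 15, so a_1 = 13
16 = 1·15 + 1, so a_2 = 1
15 = 15·1 + 0, so a_3 = 15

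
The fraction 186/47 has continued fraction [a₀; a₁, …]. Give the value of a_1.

1

⌊186/47⌋ = 3, remainder 45
⌊47/45⌋ = 1, remainder 2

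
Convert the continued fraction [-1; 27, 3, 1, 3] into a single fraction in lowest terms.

Start with 3.
1 + 1/(3/1) = 1 + 1/3 = 4/3
3 + 1/(4/3) = 3 + 3/4 = 15/4
27 + 1/(15/4) = 27 + 4/15 = 409/15
-1 + 1/(409/15) = -1 + 15/409 = -394/409

-394/409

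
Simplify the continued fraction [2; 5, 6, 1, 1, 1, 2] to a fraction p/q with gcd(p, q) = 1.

599/273

a_0 = 2: 2/1
a_1 = 5: 11/5
a_2 = 6: 68/31
a_3 = 1: 79/36
a_4 = 1: 147/67
a_5 = 1: 226/103
a_6 = 2: 599/273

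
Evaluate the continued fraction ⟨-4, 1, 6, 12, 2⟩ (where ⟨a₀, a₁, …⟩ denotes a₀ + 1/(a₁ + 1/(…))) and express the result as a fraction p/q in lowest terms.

Compute successive convergents:
a_0 = -4: -4/1
a_1 = 1: -3/1
a_2 = 6: -22/7
a_3 = 12: -267/85
a_4 = 2: -556/177

-556/177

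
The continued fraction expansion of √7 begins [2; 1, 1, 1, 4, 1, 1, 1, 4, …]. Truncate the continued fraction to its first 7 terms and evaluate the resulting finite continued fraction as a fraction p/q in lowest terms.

82/31

Use the convergent recurrence hₖ = aₖ·hₖ₋₁ + hₖ₋₂ (and likewise for the denominators kₖ):
a_0 = 2: 2/1
a_1 = 1: 3/1
a_2 = 1: 5/2
a_3 = 1: 8/3
a_4 = 4: 37/14
a_5 = 1: 45/17
a_6 = 1: 82/31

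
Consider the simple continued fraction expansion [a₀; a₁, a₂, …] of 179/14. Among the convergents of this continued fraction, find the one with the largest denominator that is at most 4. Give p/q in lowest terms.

a_0 = 12: 12/1  (≤ bound)
a_1 = 1: 13/1  (≤ bound)
a_2 = 3: 51/4  (≤ bound)
a_3 = 1: 64/5  (> 4, stop)

51/4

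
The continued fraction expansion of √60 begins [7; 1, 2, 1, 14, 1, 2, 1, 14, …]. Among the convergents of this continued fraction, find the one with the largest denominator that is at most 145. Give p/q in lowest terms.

488/63

List convergents until the denominator exceeds the bound:
a_0 = 7: 7/1  (≤ bound)
a_1 = 1: 8/1  (≤ bound)
a_2 = 2: 23/3  (≤ bound)
a_3 = 1: 31/4  (≤ bound)
a_4 = 14: 457/59  (≤ bound)
a_5 = 1: 488/63  (≤ bound)
a_6 = 2: 1433/185  (> 145, stop)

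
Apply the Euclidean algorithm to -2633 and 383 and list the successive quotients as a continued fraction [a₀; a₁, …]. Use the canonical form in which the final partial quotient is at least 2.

[-7; 7, 1, 47]

-2633 ÷ 383 → quotient -7, remainder 48
383 ÷ 48 → quotient 7, remainder 47
48 ÷ 47 → quotient 1, remainder 1
47 ÷ 1 → quotient 47, remainder 0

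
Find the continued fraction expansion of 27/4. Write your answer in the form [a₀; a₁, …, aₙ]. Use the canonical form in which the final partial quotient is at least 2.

⌊27/4⌋ = 6, remainder 3
⌊4/3⌋ = 1, remainder 1
⌊3/1⌋ = 3, remainder 0

[6; 1, 3]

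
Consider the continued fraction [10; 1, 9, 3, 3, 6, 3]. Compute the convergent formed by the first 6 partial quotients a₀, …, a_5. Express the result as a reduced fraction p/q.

7076/649

Start with 6.
3 + 1/(6/1) = 3 + 1/6 = 19/6
3 + 1/(19/6) = 3 + 6/19 = 63/19
9 + 1/(63/19) = 9 + 19/63 = 586/63
1 + 1/(586/63) = 1 + 63/586 = 649/586
10 + 1/(649/586) = 10 + 586/649 = 7076/649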